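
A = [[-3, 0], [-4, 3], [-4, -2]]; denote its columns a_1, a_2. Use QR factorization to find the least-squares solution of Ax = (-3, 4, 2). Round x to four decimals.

x = (-0.3153, 0.5184)

a_1 = (-3, -4, -4); ‖a_1‖ = 6.4031, so q_1 = (-0.4685, -0.6247, -0.6247).
q_1·a_2 = (-0.4685)·0 + (-0.6247)·3 + (-0.6247)·(-2) = -0.6247.
u_2 = a_2 + 0.6247·q_1 = (-0.2927, 2.6098, -2.3902).
‖u_2‖ = 3.5510, so q_2 = (-0.0824, 0.7349, -0.6731).
Qᵀb = (-2.3426, 1.8408).
Back-substitute: x_2 = 1.8408/3.5510 = 0.5184.
x_1 = (-2.3426 + 0.6247·0.5184)/6.4031 = -0.3153.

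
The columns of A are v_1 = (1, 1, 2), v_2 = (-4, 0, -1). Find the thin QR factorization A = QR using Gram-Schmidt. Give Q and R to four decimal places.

v_1 = (1, 1, 2); ‖v_1‖ = 2.4495, so e_1 = (0.4082, 0.4082, 0.8165).
e_1·v_2 = 0.4082·(-4) + 0.4082·0 + 0.8165·(-1) = -2.4495.
u_2 = v_2 + 2.4495·e_1 = (-3.0000, 1.0000, 1.0000).
‖u_2‖ = 3.3166, so e_2 = (-0.9045, 0.3015, 0.3015).

Q = [[0.4082, -0.9045], [0.4082, 0.3015], [0.8165, 0.3015]], R = [[2.4495, -2.4495], [0.0000, 3.3166]]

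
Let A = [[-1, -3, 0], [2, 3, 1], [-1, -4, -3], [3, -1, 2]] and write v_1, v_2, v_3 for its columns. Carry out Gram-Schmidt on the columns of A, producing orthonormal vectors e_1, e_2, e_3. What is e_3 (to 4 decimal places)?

v_1 = (-1, 2, -1, 3); ‖v_1‖ = 3.8730, so e_1 = (-0.2582, 0.5164, -0.2582, 0.7746).
e_1·v_2 = (-0.2582)·(-3) + 0.5164·3 + (-0.2582)·(-4) + 0.7746·(-1) = 2.5820.
u_2 = v_2 − 2.5820·e_1 = (-2.3333, 1.6667, -3.3333, -3.0000).
‖u_2‖ = 5.3229, so e_2 = (-0.4384, 0.3131, -0.6262, -0.5636).
e_1·v_3 = (-0.2582)·0 + 0.5164·1 + (-0.2582)·(-3) + 0.7746·2 = 2.8402; e_2·v_3 = (-0.4384)·0 + 0.3131·1 + (-0.6262)·(-3) + (-0.5636)·2 = 1.0646.
u_3 = v_3 − 2.8402·e_1 − 1.0646·e_2 = (1.2000, -0.8000, -1.6000, 0.4000).
‖u_3‖ = 2.1909, so e_3 = (0.5477, -0.3651, -0.7303, 0.1826).

e_3 = (0.5477, -0.3651, -0.7303, 0.1826)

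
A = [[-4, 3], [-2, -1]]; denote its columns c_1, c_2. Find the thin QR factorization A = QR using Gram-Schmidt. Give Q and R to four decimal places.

c_1 = (-4, -2); ‖c_1‖ = 4.4721, so e_1 = (-0.8944, -0.4472).
e_1·c_2 = (-0.8944)·3 + (-0.4472)·(-1) = -2.2361.
u_2 = c_2 + 2.2361·e_1 = (1.0000, -2.0000).
‖u_2‖ = 2.2361, so e_2 = (0.4472, -0.8944).

Q = [[-0.8944, 0.4472], [-0.4472, -0.8944]], R = [[4.4721, -2.2361], [0.0000, 2.2361]]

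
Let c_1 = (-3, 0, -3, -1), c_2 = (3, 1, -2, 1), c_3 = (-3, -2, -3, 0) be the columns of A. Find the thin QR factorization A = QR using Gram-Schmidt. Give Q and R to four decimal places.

Q = [[-0.6882, 0.6294, 0.0203], [0.0000, 0.2658, -0.8699], [-0.6882, -0.6994, -0.1740], [-0.2294, 0.2098, 0.4611]], R = [[4.3589, -0.9177, 4.1295], [0.0000, 3.7627, -0.3217], [0.0000, 0.0000, 2.2009]]

c_1 = (-3, 0, -3, -1); ‖c_1‖ = 4.3589, so q_1 = (-0.6882, 0.0000, -0.6882, -0.2294).
q_1·c_2 = (-0.6882)·3 + 0.0000·1 + (-0.6882)·(-2) + (-0.2294)·1 = -0.9177.
u_2 = c_2 + 0.9177·q_1 = (2.3684, 1.0000, -2.6316, 0.7895).
‖u_2‖ = 3.7627, so q_2 = (0.6294, 0.2658, -0.6994, 0.2098).
q_1·c_3 = (-0.6882)·(-3) + 0.0000·(-2) + (-0.6882)·(-3) + (-0.2294)·0 = 4.1295; q_2·c_3 = 0.6294·(-3) + 0.2658·(-2) + (-0.6994)·(-3) + 0.2098·0 = -0.3217.
u_3 = c_3 − 4.1295·q_1 + 0.3217·q_2 = (0.0446, -1.9145, -0.3829, 1.0149).
‖u_3‖ = 2.2009, so q_3 = (0.0203, -0.8699, -0.1740, 0.4611).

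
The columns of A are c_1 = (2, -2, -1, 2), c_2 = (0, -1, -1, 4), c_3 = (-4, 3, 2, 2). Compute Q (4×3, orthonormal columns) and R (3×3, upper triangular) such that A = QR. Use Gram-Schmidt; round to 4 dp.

c_1 = (2, -2, -1, 2); ‖c_1‖ = 3.6056, so e_1 = (0.5547, -0.5547, -0.2774, 0.5547).
e_1·c_2 = 0.5547·0 + (-0.5547)·(-1) + (-0.2774)·(-1) + 0.5547·4 = 3.0509.
u_2 = c_2 − 3.0509·e_1 = (-1.6923, 0.6923, -0.1538, 2.3077).
‖u_2‖ = 2.9483, so e_2 = (-0.5740, 0.2348, -0.0522, 0.7827).
e_1·c_3 = 0.5547·(-4) + (-0.5547)·3 + (-0.2774)·2 + 0.5547·2 = -3.3282; e_2·c_3 = (-0.5740)·(-4) + 0.2348·3 + (-0.0522)·2 + 0.7827·2 = 4.4615.
u_3 = c_3 + 3.3282·e_1 − 4.4615·e_2 = (0.4071, 0.1062, 1.3097, 0.3540).
‖u_3‖ = 1.4205, so e_3 = (0.2866, 0.0748, 0.9221, 0.2492).

Q = [[0.5547, -0.5740, 0.2866], [-0.5547, 0.2348, 0.0748], [-0.2774, -0.0522, 0.9221], [0.5547, 0.7827, 0.2492]], R = [[3.6056, 3.0509, -3.3282], [0.0000, 2.9483, 4.4615], [0.0000, 0.0000, 1.4205]]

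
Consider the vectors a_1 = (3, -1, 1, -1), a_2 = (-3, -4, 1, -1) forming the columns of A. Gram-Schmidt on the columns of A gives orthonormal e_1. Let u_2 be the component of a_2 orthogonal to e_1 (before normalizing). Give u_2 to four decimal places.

u_2 = (-2.2500, -4.2500, 1.2500, -1.2500)

e_1 = a_1/‖a_1‖ = (3, -1, 1, -1)/3.4641 = (0.8660, -0.2887, 0.2887, -0.2887).
r_{12} = e_1·a_2 = -0.8660.
u_2 = a_2 + 0.8660·e_1 = (-2.2500, -4.2500, 1.2500, -1.2500).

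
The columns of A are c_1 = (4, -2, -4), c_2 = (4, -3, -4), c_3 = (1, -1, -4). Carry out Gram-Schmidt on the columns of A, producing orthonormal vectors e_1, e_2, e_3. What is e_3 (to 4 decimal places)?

e_3 = (-0.7071, 0.0000, -0.7071)

c_1 = (4, -2, -4); ‖c_1‖ = 6.0000, so e_1 = (0.6667, -0.3333, -0.6667).
e_1·c_2 = 0.6667·4 + (-0.3333)·(-3) + (-0.6667)·(-4) = 6.3333.
u_2 = c_2 − 6.3333·e_1 = (-0.2222, -0.8889, 0.2222).
‖u_2‖ = 0.9428, so e_2 = (-0.2357, -0.9428, 0.2357).
e_1·c_3 = 0.6667·1 + (-0.3333)·(-1) + (-0.6667)·(-4) = 3.6667; e_2·c_3 = (-0.2357)·1 + (-0.9428)·(-1) + 0.2357·(-4) = -0.2357.
u_3 = c_3 − 3.6667·e_1 + 0.2357·e_2 = (-1.5000, 0.0000, -1.5000).
‖u_3‖ = 2.1213, so e_3 = (-0.7071, 0.0000, -0.7071).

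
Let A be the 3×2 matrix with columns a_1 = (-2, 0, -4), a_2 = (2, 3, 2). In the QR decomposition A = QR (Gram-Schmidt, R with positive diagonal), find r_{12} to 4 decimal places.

a_1 = (-2, 0, -4); ‖a_1‖ = 4.4721, so e_1 = (-0.4472, 0.0000, -0.8944).
r_{12} = e_1·a_2 = -2.6833.

r_{12} = -2.6833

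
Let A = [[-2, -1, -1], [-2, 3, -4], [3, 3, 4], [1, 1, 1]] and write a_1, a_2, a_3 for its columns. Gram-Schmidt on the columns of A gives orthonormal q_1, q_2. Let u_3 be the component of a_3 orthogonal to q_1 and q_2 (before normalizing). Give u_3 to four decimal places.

u_3 = (1.4506, -0.2901, 0.7963, -0.0679)

q_1 = a_1/‖a_1‖ = (-2, -2, 3, 1)/4.2426 = (-0.4714, -0.4714, 0.7071, 0.2357).
r_{12} = q_1·a_2 = 1.4142.
u_2 = a_2 − 1.4142·q_1 = (-0.3333, 3.6667, 2.0000, 0.6667).
‖u_2‖ = 4.2426, so q_2 = (-0.0786, 0.8642, 0.4714, 0.1571).
r_{13} = q_1·a_3 = 5.4212; r_{23} = q_2·a_3 = -1.3356.
u_3 = a_3 − 5.4212·q_1 + 1.3356·q_2 = (1.4506, -0.2901, 0.7963, -0.0679).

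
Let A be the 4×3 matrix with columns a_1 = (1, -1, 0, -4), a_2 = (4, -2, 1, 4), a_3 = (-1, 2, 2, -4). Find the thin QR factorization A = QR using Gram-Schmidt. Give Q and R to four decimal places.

Q = [[0.2357, 0.8124, 0.1422], [-0.2357, -0.4557, 0.5167], [0.0000, 0.1783, 0.8390], [-0.9428, 0.3170, -0.0936]], R = [[4.2426, -2.3570, 3.0641], [0.0000, 5.6075, -2.6353], [0.0000, 0.0000, 2.9438]]

e_1 = a_1/‖a_1‖ = (1, -1, 0, -4)/4.2426 = (0.2357, -0.2357, 0.0000, -0.9428).
r_{12} = e_1·a_2 = -2.3570.
u_2 = a_2 + 2.3570·e_1 = (4.5556, -2.5556, 1.0000, 1.7778).
‖u_2‖ = 5.6075, so e_2 = (0.8124, -0.4557, 0.1783, 0.3170).
r_{13} = e_1·a_3 = 3.0641; r_{23} = e_2·a_3 = -2.6353.
u_3 = a_3 − 3.0641·e_1 + 2.6353·e_2 = (0.4187, 1.5212, 2.4700, -0.2756).
‖u_3‖ = 2.9438, so e_3 = (0.1422, 0.5167, 0.8390, -0.0936).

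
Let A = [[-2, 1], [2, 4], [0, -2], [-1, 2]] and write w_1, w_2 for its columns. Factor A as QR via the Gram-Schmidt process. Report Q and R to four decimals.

w_1 = (-2, 2, 0, -1); ‖w_1‖ = 3.0000, so e_1 = (-0.6667, 0.6667, 0.0000, -0.3333).
e_1·w_2 = (-0.6667)·1 + 0.6667·4 + 0.0000·(-2) + (-0.3333)·2 = 1.3333.
u_2 = w_2 − 1.3333·e_1 = (1.8889, 3.1111, -2.0000, 2.4444).
‖u_2‖ = 4.8189, so e_2 = (0.3920, 0.6456, -0.4150, 0.5073).

Q = [[-0.6667, 0.3920], [0.6667, 0.6456], [0.0000, -0.4150], [-0.3333, 0.5073]], R = [[3.0000, 1.3333], [0.0000, 4.8189]]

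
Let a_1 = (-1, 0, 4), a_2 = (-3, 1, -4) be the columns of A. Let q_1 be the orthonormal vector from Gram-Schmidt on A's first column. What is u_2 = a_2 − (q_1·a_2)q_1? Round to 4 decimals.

q_1 = a_1/‖a_1‖ = (-1, 0, 4)/4.1231 = (-0.2425, 0.0000, 0.9701).
r_{12} = q_1·a_2 = -3.1530.
u_2 = a_2 + 3.1530·q_1 = (-3.7647, 1.0000, -0.9412).

u_2 = (-3.7647, 1.0000, -0.9412)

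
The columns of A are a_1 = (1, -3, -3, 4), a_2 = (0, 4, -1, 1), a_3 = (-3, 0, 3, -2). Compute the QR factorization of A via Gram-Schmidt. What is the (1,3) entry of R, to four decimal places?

r_{13} = -3.3806

q_1 = a_1/‖a_1‖ = (1, -3, -3, 4)/5.9161 = (0.1690, -0.5071, -0.5071, 0.6761).
r_{13} = q_1·a_3 = -3.3806.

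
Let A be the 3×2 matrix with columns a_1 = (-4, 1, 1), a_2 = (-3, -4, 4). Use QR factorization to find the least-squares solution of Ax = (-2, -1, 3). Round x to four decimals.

a_1 = (-4, 1, 1); ‖a_1‖ = 4.2426, so q_1 = (-0.9428, 0.2357, 0.2357).
q_1·a_2 = (-0.9428)·(-3) + 0.2357·(-4) + 0.2357·4 = 2.8284.
u_2 = a_2 − 2.8284·q_1 = (-0.3333, -4.6667, 3.3333).
‖u_2‖ = 5.7446, so q_2 = (-0.0580, -0.8124, 0.5803).
Qᵀb = (2.3570, 2.6692).
Back-substitute: x_2 = 2.6692/5.7446 = 0.4646.
x_1 = (2.3570 − 2.8284·0.4646)/4.2426 = 0.2458.

x = (0.2458, 0.4646)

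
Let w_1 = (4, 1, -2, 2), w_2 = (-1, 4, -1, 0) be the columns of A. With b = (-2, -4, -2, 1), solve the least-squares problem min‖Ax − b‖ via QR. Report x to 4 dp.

w_1 = (4, 1, -2, 2); ‖w_1‖ = 5.0000, so e_1 = (0.8000, 0.2000, -0.4000, 0.4000).
e_1·w_2 = 0.8000·(-1) + 0.2000·4 + (-0.4000)·(-1) + 0.4000·0 = 0.4000.
u_2 = w_2 − 0.4000·e_1 = (-1.3200, 3.9200, -0.8400, -0.1600).
‖u_2‖ = 4.2237, so e_2 = (-0.3125, 0.9281, -0.1989, -0.0379).
Qᵀb = (-1.2000, -2.7274).
Back-substitute: x_2 = -2.7274/4.2237 = -0.6457.
x_1 = (-1.2000 − 0.4000·(-0.6457))/5.0000 = -0.1883.

x = (-0.1883, -0.6457)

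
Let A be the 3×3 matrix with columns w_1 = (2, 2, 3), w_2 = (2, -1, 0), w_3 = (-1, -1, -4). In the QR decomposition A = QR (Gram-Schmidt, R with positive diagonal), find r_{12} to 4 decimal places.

r_{12} = 0.4851

w_1 = (2, 2, 3); ‖w_1‖ = 4.1231, so q_1 = (0.4851, 0.4851, 0.7276).
r_{12} = q_1·w_2 = 0.4851.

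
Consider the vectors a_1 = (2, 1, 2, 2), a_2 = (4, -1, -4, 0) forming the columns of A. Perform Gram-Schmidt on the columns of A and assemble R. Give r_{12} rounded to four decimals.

q_1 = a_1/‖a_1‖ = (2, 1, 2, 2)/3.6056 = (0.5547, 0.2774, 0.5547, 0.5547).
r_{12} = q_1·a_2 = -0.2774.

r_{12} = -0.2774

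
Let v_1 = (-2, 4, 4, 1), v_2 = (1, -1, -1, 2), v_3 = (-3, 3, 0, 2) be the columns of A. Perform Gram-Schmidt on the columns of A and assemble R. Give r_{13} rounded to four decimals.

r_{13} = 3.2880

v_1 = (-2, 4, 4, 1); ‖v_1‖ = 6.0828, so q_1 = (-0.3288, 0.6576, 0.6576, 0.1644).
r_{13} = q_1·v_3 = 3.2880.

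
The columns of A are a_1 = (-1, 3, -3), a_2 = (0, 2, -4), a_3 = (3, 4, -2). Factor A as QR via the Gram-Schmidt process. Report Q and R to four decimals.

Q = [[-0.2294, 0.5518, 0.8018], [0.6882, -0.4905, 0.5345], [-0.6882, -0.6745, 0.2673]], R = [[4.3589, 4.1295, 3.4412], [0.0000, 1.7168, 1.0423], [0.0000, 0.0000, 4.0089]]

a_1 = (-1, 3, -3); ‖a_1‖ = 4.3589, so e_1 = (-0.2294, 0.6882, -0.6882).
e_1·a_2 = (-0.2294)·0 + 0.6882·2 + (-0.6882)·(-4) = 4.1295.
u_2 = a_2 − 4.1295·e_1 = (0.9474, -0.8421, -1.1579).
‖u_2‖ = 1.7168, so e_2 = (0.5518, -0.4905, -0.6745).
e_1·a_3 = (-0.2294)·3 + 0.6882·4 + (-0.6882)·(-2) = 3.4412; e_2·a_3 = 0.5518·3 + (-0.4905)·4 + (-0.6745)·(-2) = 1.0423.
u_3 = a_3 − 3.4412·e_1 − 1.0423·e_2 = (3.2143, 2.1429, 1.0714).
‖u_3‖ = 4.0089, so e_3 = (0.8018, 0.5345, 0.2673).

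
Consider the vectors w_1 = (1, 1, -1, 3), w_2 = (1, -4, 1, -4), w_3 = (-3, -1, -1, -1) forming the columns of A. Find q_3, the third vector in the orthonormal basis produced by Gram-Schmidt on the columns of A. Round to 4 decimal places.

q_1 = w_1/‖w_1‖ = (1, 1, -1, 3)/3.4641 = (0.2887, 0.2887, -0.2887, 0.8660).
r_{12} = q_1·w_2 = -4.6188.
u_2 = w_2 + 4.6188·q_1 = (2.3333, -2.6667, -0.3333, 0.0000).
‖u_2‖ = 3.5590, so q_2 = (0.6556, -0.7493, -0.0937, 0.0000).
r_{13} = q_1·w_3 = -1.7321; r_{23} = q_2·w_3 = -1.1239.
u_3 = w_3 + 1.7321·q_1 + 1.1239·q_2 = (-1.7632, -1.3421, -1.6053, 0.5000).
‖u_3‖ = 2.7815, so q_3 = (-0.6339, -0.4825, -0.5771, 0.1798).

q_3 = (-0.6339, -0.4825, -0.5771, 0.1798)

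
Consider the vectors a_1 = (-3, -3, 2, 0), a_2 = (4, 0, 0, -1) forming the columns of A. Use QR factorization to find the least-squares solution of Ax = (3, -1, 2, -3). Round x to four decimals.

a_1 = (-3, -3, 2, 0); ‖a_1‖ = 4.6904, so q_1 = (-0.6396, -0.6396, 0.4264, 0.0000).
q_1·a_2 = (-0.6396)·4 + (-0.6396)·0 + 0.4264·0 + 0.0000·(-1) = -2.5584.
u_2 = a_2 + 2.5584·q_1 = (2.3636, -1.6364, 1.0909, -1.0000).
‖u_2‖ = 3.2333, so q_2 = (0.7310, -0.5061, 0.3374, -0.3093).
Qᵀb = (-0.4264, 4.3018).
Back-substitute: x_2 = 4.3018/3.2333 = 1.3304.
x_1 = (-0.4264 + 2.5584·1.3304)/4.6904 = 0.6348.

x = (0.6348, 1.3304)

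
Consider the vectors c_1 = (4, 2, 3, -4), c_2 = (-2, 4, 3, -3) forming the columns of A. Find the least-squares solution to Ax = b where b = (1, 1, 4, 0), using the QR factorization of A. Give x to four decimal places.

e_1 = c_1/‖c_1‖ = (4, 2, 3, -4)/6.7082 = (0.5963, 0.2981, 0.4472, -0.5963).
r_{12} = e_1·c_2 = 3.1305.
u_2 = c_2 − 3.1305·e_1 = (-3.8667, 3.0667, 1.6000, -1.1333).
‖u_2‖ = 5.3104, so e_2 = (-0.7281, 0.5775, 0.3013, -0.2134).
Qᵀb = (2.6833, 1.0545).
Back-substitute: x_2 = 1.0545/5.3104 = 0.1986.
x_1 = (2.6833 − 3.1305·0.1986)/6.7082 = 0.3073.

x = (0.3073, 0.1986)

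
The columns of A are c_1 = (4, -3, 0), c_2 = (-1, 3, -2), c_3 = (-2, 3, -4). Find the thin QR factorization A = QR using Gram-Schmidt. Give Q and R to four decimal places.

Q = [[0.8000, 0.4014, -0.4460], [-0.6000, 0.5352, -0.5946], [0.0000, -0.7433, -0.6690]], R = [[5.0000, -2.6000, -3.4000], [0.0000, 2.6907, 3.7759], [0.0000, 0.0000, 1.7839]]

c_1 = (4, -3, 0); ‖c_1‖ = 5.0000, so q_1 = (0.8000, -0.6000, 0.0000).
q_1·c_2 = 0.8000·(-1) + (-0.6000)·3 + 0.0000·(-2) = -2.6000.
u_2 = c_2 + 2.6000·q_1 = (1.0800, 1.4400, -2.0000).
‖u_2‖ = 2.6907, so q_2 = (0.4014, 0.5352, -0.7433).
q_1·c_3 = 0.8000·(-2) + (-0.6000)·3 + 0.0000·(-4) = -3.4000; q_2·c_3 = 0.4014·(-2) + 0.5352·3 + (-0.7433)·(-4) = 3.7759.
u_3 = c_3 + 3.4000·q_1 − 3.7759·q_2 = (-0.7956, -1.0608, -1.1934).
‖u_3‖ = 1.7839, so q_3 = (-0.4460, -0.5946, -0.6690).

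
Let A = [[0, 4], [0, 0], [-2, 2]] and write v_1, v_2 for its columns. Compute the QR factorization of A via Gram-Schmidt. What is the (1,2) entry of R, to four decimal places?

r_{12} = -2.0000

v_1 = (0, 0, -2); ‖v_1‖ = 2.0000, so q_1 = (0.0000, 0.0000, -1.0000).
r_{12} = q_1·v_2 = -2.0000.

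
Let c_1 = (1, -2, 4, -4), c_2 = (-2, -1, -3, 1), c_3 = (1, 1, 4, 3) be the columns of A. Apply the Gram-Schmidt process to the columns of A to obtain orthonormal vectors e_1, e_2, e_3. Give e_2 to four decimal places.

e_2 = (-0.5514, -0.6560, -0.4468, -0.2567)

e_1 = c_1/‖c_1‖ = (1, -2, 4, -4)/6.0828 = (0.1644, -0.3288, 0.6576, -0.6576).
r_{12} = e_1·c_2 = -2.6304.
u_2 = c_2 + 2.6304·e_1 = (-1.5676, -1.8649, -1.2703, -0.7297).
‖u_2‖ = 2.8427, so e_2 = (-0.5514, -0.6560, -0.4468, -0.2567).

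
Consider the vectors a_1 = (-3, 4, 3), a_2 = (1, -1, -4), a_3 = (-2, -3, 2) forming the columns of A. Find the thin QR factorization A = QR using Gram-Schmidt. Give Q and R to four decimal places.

a_1 = (-3, 4, 3); ‖a_1‖ = 5.8310, so q_1 = (-0.5145, 0.6860, 0.5145).
q_1·a_2 = (-0.5145)·1 + 0.6860·(-1) + 0.5145·(-4) = -3.2585.
u_2 = a_2 + 3.2585·q_1 = (-0.6765, 1.2353, -2.3235).
‖u_2‖ = 2.7170, so q_2 = (-0.2490, 0.4546, -0.8552).
q_1·a_3 = (-0.5145)·(-2) + 0.6860·(-3) + 0.5145·2 = 0.0000; q_2·a_3 = (-0.2490)·(-2) + 0.4546·(-3) + (-0.8552)·2 = -2.5763.
u_3 = a_3 + 0.0000·q_1 + 2.5763·q_2 = (-2.6414, -1.8287, -0.2032).
‖u_3‖ = 3.2191, so q_3 = (-0.8206, -0.5681, -0.0631).

Q = [[-0.5145, -0.2490, -0.8206], [0.6860, 0.4546, -0.5681], [0.5145, -0.8552, -0.0631]], R = [[5.8310, -3.2585, 0.0000], [0.0000, 2.7170, -2.5763], [0.0000, 0.0000, 3.2191]]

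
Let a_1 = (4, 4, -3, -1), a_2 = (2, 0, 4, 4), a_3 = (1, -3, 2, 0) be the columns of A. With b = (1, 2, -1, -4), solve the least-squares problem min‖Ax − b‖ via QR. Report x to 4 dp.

x = (0.4630, -0.4826, 0.3077)

q_1 = a_1/‖a_1‖ = (4, 4, -3, -1)/6.4807 = (0.6172, 0.6172, -0.4629, -0.1543).
r_{12} = q_1·a_2 = -1.2344.
u_2 = a_2 + 1.2344·q_1 = (2.7619, 0.7619, 3.4286, 3.8095).
‖u_2‖ = 5.8716, so q_2 = (0.4704, 0.1298, 0.5839, 0.6488).
r_{13} = q_1·a_3 = -2.1602; r_{23} = q_2·a_3 = 1.2489.
u_3 = a_3 + 2.1602·q_1 − 1.2489·q_2 = (1.7459, -1.8287, 0.2707, -1.1436).
‖u_3‖ = 2.7881, so q_3 = (0.6262, -0.6559, 0.0971, -0.4102).
Qᵀb = (2.9318, -2.4492, 0.8580).
Back-substitute: x_3 = 0.8580/2.7881 = 0.3077.
x_2 = (-2.4492 − 1.2489·0.3077)/5.8716 = -0.4826.
x_1 = (2.9318 + 1.2344·(-0.4826) + 2.1602·0.3077)/6.4807 = 0.4630.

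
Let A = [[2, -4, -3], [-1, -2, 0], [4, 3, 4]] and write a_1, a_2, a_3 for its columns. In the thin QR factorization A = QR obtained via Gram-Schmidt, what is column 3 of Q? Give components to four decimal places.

q_3 = (-0.2089, 0.9191, 0.3342)

a_1 = (2, -1, 4); ‖a_1‖ = 4.5826, so q_1 = (0.4364, -0.2182, 0.8729).
q_1·a_2 = 0.4364·(-4) + (-0.2182)·(-2) + 0.8729·3 = 1.3093.
u_2 = a_2 − 1.3093·q_1 = (-4.5714, -1.7143, 1.8571).
‖u_2‖ = 5.2236, so q_2 = (-0.8752, -0.3282, 0.3555).
q_1·a_3 = 0.4364·(-3) + (-0.2182)·0 + 0.8729·4 = 2.1822; q_2·a_3 = (-0.8752)·(-3) + (-0.3282)·0 + 0.3555·4 = 4.0476.
u_3 = a_3 − 2.1822·q_1 − 4.0476·q_2 = (-0.4101, 1.8045, 0.6562).
‖u_3‖ = 1.9635, so q_3 = (-0.2089, 0.9191, 0.3342).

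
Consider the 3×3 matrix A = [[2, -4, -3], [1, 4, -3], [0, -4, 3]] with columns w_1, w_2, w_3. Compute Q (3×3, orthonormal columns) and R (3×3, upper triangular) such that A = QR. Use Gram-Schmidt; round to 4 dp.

Q = [[0.8944, -0.3586, -0.2673], [0.4472, 0.7171, 0.5345], [0.0000, -0.5976, 0.8018]], R = [[2.2361, -1.7889, -4.0249], [0.0000, 6.6933, -2.8685], [0.0000, 0.0000, 1.6036]]

w_1 = (2, 1, 0); ‖w_1‖ = 2.2361, so e_1 = (0.8944, 0.4472, 0.0000).
e_1·w_2 = 0.8944·(-4) + 0.4472·4 + 0.0000·(-4) = -1.7889.
u_2 = w_2 + 1.7889·e_1 = (-2.4000, 4.8000, -4.0000).
‖u_2‖ = 6.6933, so e_2 = (-0.3586, 0.7171, -0.5976).
e_1·w_3 = 0.8944·(-3) + 0.4472·(-3) + 0.0000·3 = -4.0249; e_2·w_3 = (-0.3586)·(-3) + 0.7171·(-3) + (-0.5976)·3 = -2.8685.
u_3 = w_3 + 4.0249·e_1 + 2.8685·e_2 = (-0.4286, 0.8571, 1.2857).
‖u_3‖ = 1.6036, so e_3 = (-0.2673, 0.5345, 0.8018).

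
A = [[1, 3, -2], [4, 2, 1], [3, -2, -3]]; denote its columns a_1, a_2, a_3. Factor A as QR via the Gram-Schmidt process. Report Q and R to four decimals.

a_1 = (1, 4, 3); ‖a_1‖ = 5.0990, so q_1 = (0.1961, 0.7845, 0.5883).
q_1·a_2 = 0.1961·3 + 0.7845·2 + 0.5883·(-2) = 0.9806.
u_2 = a_2 − 0.9806·q_1 = (2.8077, 1.2308, -2.5769).
‖u_2‖ = 4.0048, so q_2 = (0.7011, 0.3073, -0.6435).
q_1·a_3 = 0.1961·(-2) + 0.7845·1 + 0.5883·(-3) = -1.3728; q_2·a_3 = 0.7011·(-2) + 0.3073·1 + (-0.6435)·(-3) = 0.8355.
u_3 = a_3 + 1.3728·q_1 − 0.8355·q_2 = (-2.3165, 1.8201, -1.6547).
‖u_3‖ = 3.3789, so q_3 = (-0.6856, 0.5387, -0.4897).

Q = [[0.1961, 0.7011, -0.6856], [0.7845, 0.3073, 0.5387], [0.5883, -0.6435, -0.4897]], R = [[5.0990, 0.9806, -1.3728], [0.0000, 4.0048, 0.8355], [0.0000, 0.0000, 3.3789]]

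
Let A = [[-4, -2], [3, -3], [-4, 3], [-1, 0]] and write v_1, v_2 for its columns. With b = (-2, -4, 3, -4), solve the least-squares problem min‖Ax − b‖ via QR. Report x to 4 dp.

v_1 = (-4, 3, -4, -1); ‖v_1‖ = 6.4807, so e_1 = (-0.6172, 0.4629, -0.6172, -0.1543).
e_1·v_2 = (-0.6172)·(-2) + 0.4629·(-3) + (-0.6172)·3 + (-0.1543)·0 = -2.0059.
u_2 = v_2 + 2.0059·e_1 = (-3.2381, -2.0714, 1.7619, -0.3095).
‖u_2‖ = 4.2398, so e_2 = (-0.7637, -0.4886, 0.4156, -0.0730).
Qᵀb = (-1.8516, 5.0204).
Back-substitute: x_2 = 5.0204/4.2398 = 1.1841.
x_1 = (-1.8516 + 2.0059·1.1841)/6.4807 = 0.0808.

x = (0.0808, 1.1841)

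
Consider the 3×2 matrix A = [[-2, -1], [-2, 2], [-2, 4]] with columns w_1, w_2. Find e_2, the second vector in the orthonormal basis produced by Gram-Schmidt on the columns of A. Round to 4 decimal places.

e_2 = (-0.7493, 0.0937, 0.6556)

w_1 = (-2, -2, -2); ‖w_1‖ = 3.4641, so e_1 = (-0.5774, -0.5774, -0.5774).
e_1·w_2 = (-0.5774)·(-1) + (-0.5774)·2 + (-0.5774)·4 = -2.8868.
u_2 = w_2 + 2.8868·e_1 = (-2.6667, 0.3333, 2.3333).
‖u_2‖ = 3.5590, so e_2 = (-0.7493, 0.0937, 0.6556).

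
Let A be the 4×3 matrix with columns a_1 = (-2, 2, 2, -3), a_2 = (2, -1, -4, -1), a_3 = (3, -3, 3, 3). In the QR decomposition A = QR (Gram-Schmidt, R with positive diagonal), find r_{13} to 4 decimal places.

r_{13} = -3.2733

e_1 = a_1/‖a_1‖ = (-2, 2, 2, -3)/4.5826 = (-0.4364, 0.4364, 0.4364, -0.6547).
r_{13} = e_1·a_3 = -3.2733.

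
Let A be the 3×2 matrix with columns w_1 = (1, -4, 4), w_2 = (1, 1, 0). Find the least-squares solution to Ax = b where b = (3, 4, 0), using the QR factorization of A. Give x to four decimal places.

x = (-0.0877, 3.3684)

w_1 = (1, -4, 4); ‖w_1‖ = 5.7446, so q_1 = (0.1741, -0.6963, 0.6963).
q_1·w_2 = 0.1741·1 + (-0.6963)·1 + 0.6963·0 = -0.5222.
u_2 = w_2 + 0.5222·q_1 = (1.0909, 0.6364, 0.3636).
‖u_2‖ = 1.3143, so q_2 = (0.8301, 0.4842, 0.2767).
Qᵀb = (-2.2630, 4.4270).
Back-substitute: x_2 = 4.4270/1.3143 = 3.3684.
x_1 = (-2.2630 + 0.5222·3.3684)/5.7446 = -0.0877.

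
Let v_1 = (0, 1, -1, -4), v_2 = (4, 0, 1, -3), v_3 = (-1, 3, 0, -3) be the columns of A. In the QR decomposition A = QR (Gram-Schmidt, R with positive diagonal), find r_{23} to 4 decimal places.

r_{23} = -0.9490

e_1 = v_1/‖v_1‖ = (0, 1, -1, -4)/4.2426 = (0.0000, 0.2357, -0.2357, -0.9428).
r_{12} = e_1·v_2 = 2.5927.
u_2 = v_2 − 2.5927·e_1 = (4.0000, -0.6111, 1.6111, -0.5556).
‖u_2‖ = 4.3906, so e_2 = (0.9110, -0.1392, 0.3669, -0.1265).
r_{23} = e_2·v_3 = -0.9490.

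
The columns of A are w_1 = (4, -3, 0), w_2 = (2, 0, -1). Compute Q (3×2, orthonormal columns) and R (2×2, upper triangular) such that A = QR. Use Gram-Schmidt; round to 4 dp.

w_1 = (4, -3, 0); ‖w_1‖ = 5.0000, so e_1 = (0.8000, -0.6000, 0.0000).
e_1·w_2 = 0.8000·2 + (-0.6000)·0 + 0.0000·(-1) = 1.6000.
u_2 = w_2 − 1.6000·e_1 = (0.7200, 0.9600, -1.0000).
‖u_2‖ = 1.5620, so e_2 = (0.4609, 0.6146, -0.6402).

Q = [[0.8000, 0.4609], [-0.6000, 0.6146], [0.0000, -0.6402]], R = [[5.0000, 1.6000], [0.0000, 1.5620]]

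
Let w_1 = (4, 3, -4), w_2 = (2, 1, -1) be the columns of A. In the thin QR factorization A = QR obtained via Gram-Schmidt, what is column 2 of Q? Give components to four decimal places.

q_2 = (0.7498, -0.1363, 0.6475)

q_1 = w_1/‖w_1‖ = (4, 3, -4)/6.4031 = (0.6247, 0.4685, -0.6247).
r_{12} = q_1·w_2 = 2.3426.
u_2 = w_2 − 2.3426·q_1 = (0.5366, -0.0976, 0.4634).
‖u_2‖ = 0.7157, so q_2 = (0.7498, -0.1363, 0.6475).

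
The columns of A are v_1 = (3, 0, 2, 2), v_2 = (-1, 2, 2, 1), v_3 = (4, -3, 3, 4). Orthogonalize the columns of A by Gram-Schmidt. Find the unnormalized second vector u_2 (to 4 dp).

u_2 = (-1.5294, 2.0000, 1.6471, 0.6471)

v_1 = (3, 0, 2, 2); ‖v_1‖ = 4.1231, so q_1 = (0.7276, 0.0000, 0.4851, 0.4851).
q_1·v_2 = 0.7276·(-1) + 0.0000·2 + 0.4851·2 + 0.4851·1 = 0.7276.
u_2 = v_2 − 0.7276·q_1 = (-1.5294, 2.0000, 1.6471, 0.6471).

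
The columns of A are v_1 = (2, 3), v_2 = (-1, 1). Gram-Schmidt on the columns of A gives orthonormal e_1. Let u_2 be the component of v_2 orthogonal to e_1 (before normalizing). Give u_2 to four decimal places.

u_2 = (-1.1538, 0.7692)

v_1 = (2, 3); ‖v_1‖ = 3.6056, so e_1 = (0.5547, 0.8321).
e_1·v_2 = 0.5547·(-1) + 0.8321·1 = 0.2774.
u_2 = v_2 − 0.2774·e_1 = (-1.1538, 0.7692).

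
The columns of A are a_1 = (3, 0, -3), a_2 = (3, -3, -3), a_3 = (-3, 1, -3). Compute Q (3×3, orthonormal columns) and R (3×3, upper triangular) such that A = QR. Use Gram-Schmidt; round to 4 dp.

a_1 = (3, 0, -3); ‖a_1‖ = 4.2426, so e_1 = (0.7071, 0.0000, -0.7071).
e_1·a_2 = 0.7071·3 + 0.0000·(-3) + (-0.7071)·(-3) = 4.2426.
u_2 = a_2 − 4.2426·e_1 = (0.0000, -3.0000, 0.0000).
‖u_2‖ = 3.0000, so e_2 = (0.0000, -1.0000, 0.0000).
e_1·a_3 = 0.7071·(-3) + 0.0000·1 + (-0.7071)·(-3) = 0.0000; e_2·a_3 = (0.0000)·(-3) + (-1.0000)·1 + 0.0000·(-3) = -1.0000.
u_3 = a_3 + 0.0000·e_1 + 1.0000·e_2 = (-3.0000, 0.0000, -3.0000).
‖u_3‖ = 4.2426, so e_3 = (-0.7071, 0.0000, -0.7071).

Q = [[0.7071, 0.0000, -0.7071], [0.0000, -1.0000, 0.0000], [-0.7071, 0.0000, -0.7071]], R = [[4.2426, 4.2426, 0.0000], [0.0000, 3.0000, -1.0000], [0.0000, 0.0000, 4.2426]]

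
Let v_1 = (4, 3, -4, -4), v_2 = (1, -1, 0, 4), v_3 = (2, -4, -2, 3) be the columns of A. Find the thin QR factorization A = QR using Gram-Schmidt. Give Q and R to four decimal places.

Q = [[0.5298, 0.5476, 0.0643], [0.3974, -0.0562, -0.8961], [-0.5298, -0.2808, -0.3677], [-0.5298, 0.7862, -0.2401]], R = [[7.5498, -1.9868, -1.0596], [0.0000, 3.7487, 4.2401], [0.0000, 0.0000, 3.7281]]

v_1 = (4, 3, -4, -4); ‖v_1‖ = 7.5498, so e_1 = (0.5298, 0.3974, -0.5298, -0.5298).
e_1·v_2 = 0.5298·1 + 0.3974·(-1) + (-0.5298)·0 + (-0.5298)·4 = -1.9868.
u_2 = v_2 + 1.9868·e_1 = (2.0526, -0.2105, -1.0526, 2.9474).
‖u_2‖ = 3.7487, so e_2 = (0.5476, -0.0562, -0.2808, 0.7862).
e_1·v_3 = 0.5298·2 + 0.3974·(-4) + (-0.5298)·(-2) + (-0.5298)·3 = -1.0596; e_2·v_3 = 0.5476·2 + (-0.0562)·(-4) + (-0.2808)·(-2) + 0.7862·3 = 4.2401.
u_3 = v_3 + 1.0596·e_1 − 4.2401·e_2 = (0.2397, -3.3408, -1.3708, -0.8951).
‖u_3‖ = 3.7281, so e_3 = (0.0643, -0.8961, -0.3677, -0.2401).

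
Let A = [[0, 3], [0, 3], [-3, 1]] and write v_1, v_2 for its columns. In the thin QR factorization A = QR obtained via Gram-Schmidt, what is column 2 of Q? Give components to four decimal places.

q_2 = (0.7071, 0.7071, 0.0000)

v_1 = (0, 0, -3); ‖v_1‖ = 3.0000, so q_1 = (0.0000, 0.0000, -1.0000).
q_1·v_2 = 0.0000·3 + 0.0000·3 + (-1.0000)·1 = -1.0000.
u_2 = v_2 + 1.0000·q_1 = (3.0000, 3.0000, 0.0000).
‖u_2‖ = 4.2426, so q_2 = (0.7071, 0.7071, 0.0000).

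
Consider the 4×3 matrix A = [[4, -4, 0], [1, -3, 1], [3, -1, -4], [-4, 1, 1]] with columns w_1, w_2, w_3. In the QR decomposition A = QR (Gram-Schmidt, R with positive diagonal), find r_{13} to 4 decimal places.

r_{13} = -2.3146

q_1 = w_1/‖w_1‖ = (4, 1, 3, -4)/6.4807 = (0.6172, 0.1543, 0.4629, -0.6172).
r_{13} = q_1·w_3 = -2.3146.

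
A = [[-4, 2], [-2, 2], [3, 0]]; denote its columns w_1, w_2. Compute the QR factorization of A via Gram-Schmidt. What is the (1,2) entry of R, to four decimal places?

w_1 = (-4, -2, 3); ‖w_1‖ = 5.3852, so e_1 = (-0.7428, -0.3714, 0.5571).
r_{12} = e_1·w_2 = -2.2283.

r_{12} = -2.2283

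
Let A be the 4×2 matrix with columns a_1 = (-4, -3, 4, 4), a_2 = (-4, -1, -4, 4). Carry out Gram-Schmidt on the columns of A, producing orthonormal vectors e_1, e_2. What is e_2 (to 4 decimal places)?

e_2 = (-0.4082, 0.0000, -0.8165, 0.4082)

e_1 = a_1/‖a_1‖ = (-4, -3, 4, 4)/7.5498 = (-0.5298, -0.3974, 0.5298, 0.5298).
r_{12} = e_1·a_2 = 2.5166.
u_2 = a_2 − 2.5166·e_1 = (-2.6667, 0.0000, -5.3333, 2.6667).
‖u_2‖ = 6.5320, so e_2 = (-0.4082, 0.0000, -0.8165, 0.4082).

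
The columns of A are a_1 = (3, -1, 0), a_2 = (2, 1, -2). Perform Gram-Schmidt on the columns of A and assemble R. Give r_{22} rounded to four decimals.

r_{22} = 2.5495

a_1 = (3, -1, 0); ‖a_1‖ = 3.1623, so e_1 = (0.9487, -0.3162, 0.0000).
e_1·a_2 = 0.9487·2 + (-0.3162)·1 + 0.0000·(-2) = 1.5811.
u_2 = a_2 − 1.5811·e_1 = (0.5000, 1.5000, -2.0000).
r_{22} = ‖u_2‖ = 2.5495.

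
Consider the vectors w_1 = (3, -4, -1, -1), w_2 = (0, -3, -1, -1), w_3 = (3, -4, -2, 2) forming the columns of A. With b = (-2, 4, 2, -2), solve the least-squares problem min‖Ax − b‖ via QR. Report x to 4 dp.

x = (0.3464, -0.4206, -1.0186)

q_1 = w_1/‖w_1‖ = (3, -4, -1, -1)/5.1962 = (0.5774, -0.7698, -0.1925, -0.1925).
r_{12} = q_1·w_2 = 2.6943.
u_2 = w_2 − 2.6943·q_1 = (-1.5556, -0.9259, -0.4815, -0.4815).
‖u_2‖ = 1.9341, so q_2 = (-0.8043, -0.4787, -0.2489, -0.2489).
r_{13} = q_1·w_3 = 4.8113; r_{23} = q_2·w_3 = -0.4979.
u_3 = w_3 − 4.8113·q_1 + 0.4979·q_2 = (-0.1782, -0.5347, -1.1980, 2.8020).
‖u_3‖ = 3.0990, so q_3 = (-0.0575, -0.1725, -0.3866, 0.9041).
Qᵀb = (-4.2339, -0.3064, -3.1565).
Back-substitute: x_3 = -3.1565/3.0990 = -1.0186.
x_2 = (-0.3064 + 0.4979·(-1.0186))/1.9341 = -0.4206.
x_1 = (-4.2339 − 2.6943·(-0.4206) − 4.8113·(-1.0186))/5.1962 = 0.3464.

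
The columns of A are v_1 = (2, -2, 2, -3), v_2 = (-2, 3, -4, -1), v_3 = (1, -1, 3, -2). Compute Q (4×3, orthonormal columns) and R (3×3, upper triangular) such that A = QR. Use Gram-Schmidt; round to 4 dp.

Q = [[0.4364, -0.1301, -0.4296], [-0.4364, 0.3578, 0.5559], [0.4364, -0.5855, 0.6823], [-0.6547, -0.7157, -0.2022]], R = [[4.5826, -3.2733, 3.4915], [0.0000, 4.3916, -0.8133], [0.0000, 0.0000, 1.4657]]

v_1 = (2, -2, 2, -3); ‖v_1‖ = 4.5826, so e_1 = (0.4364, -0.4364, 0.4364, -0.6547).
e_1·v_2 = 0.4364·(-2) + (-0.4364)·3 + 0.4364·(-4) + (-0.6547)·(-1) = -3.2733.
u_2 = v_2 + 3.2733·e_1 = (-0.5714, 1.5714, -2.5714, -3.1429).
‖u_2‖ = 4.3916, so e_2 = (-0.1301, 0.3578, -0.5855, -0.7157).
e_1·v_3 = 0.4364·1 + (-0.4364)·(-1) + 0.4364·3 + (-0.6547)·(-2) = 3.4915; e_2·v_3 = (-0.1301)·1 + 0.3578·(-1) + (-0.5855)·3 + (-0.7157)·(-2) = -0.8133.
u_3 = v_3 − 3.4915·e_1 + 0.8133·e_2 = (-0.6296, 0.8148, 1.0000, -0.2963).
‖u_3‖ = 1.4657, so e_3 = (-0.4296, 0.5559, 0.6823, -0.2022).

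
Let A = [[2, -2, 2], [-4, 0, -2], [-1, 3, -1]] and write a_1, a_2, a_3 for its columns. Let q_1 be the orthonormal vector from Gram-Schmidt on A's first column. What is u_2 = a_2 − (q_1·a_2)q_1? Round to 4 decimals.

u_2 = (-1.3333, -1.3333, 2.6667)

a_1 = (2, -4, -1); ‖a_1‖ = 4.5826, so q_1 = (0.4364, -0.8729, -0.2182).
q_1·a_2 = 0.4364·(-2) + (-0.8729)·0 + (-0.2182)·3 = -1.5275.
u_2 = a_2 + 1.5275·q_1 = (-1.3333, -1.3333, 2.6667).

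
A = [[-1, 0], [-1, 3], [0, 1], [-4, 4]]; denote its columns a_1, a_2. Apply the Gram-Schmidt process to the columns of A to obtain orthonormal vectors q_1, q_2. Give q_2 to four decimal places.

q_2 = (-0.4329, 0.7975, 0.4102, -0.0911)

a_1 = (-1, -1, 0, -4); ‖a_1‖ = 4.2426, so q_1 = (-0.2357, -0.2357, 0.0000, -0.9428).
q_1·a_2 = (-0.2357)·0 + (-0.2357)·3 + 0.0000·1 + (-0.9428)·4 = -4.4783.
u_2 = a_2 + 4.4783·q_1 = (-1.0556, 1.9444, 1.0000, -0.2222).
‖u_2‖ = 2.4381, so q_2 = (-0.4329, 0.7975, 0.4102, -0.0911).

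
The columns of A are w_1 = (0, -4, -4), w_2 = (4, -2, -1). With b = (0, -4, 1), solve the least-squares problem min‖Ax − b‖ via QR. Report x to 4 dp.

x = (0.3182, 0.1515)

q_1 = w_1/‖w_1‖ = (0, -4, -4)/5.6569 = (0.0000, -0.7071, -0.7071).
r_{12} = q_1·w_2 = 2.1213.
u_2 = w_2 − 2.1213·q_1 = (4.0000, -0.5000, 0.5000).
‖u_2‖ = 4.0620, so q_2 = (0.9847, -0.1231, 0.1231).
Qᵀb = (2.1213, 0.6155).
Back-substitute: x_2 = 0.6155/4.0620 = 0.1515.
x_1 = (2.1213 − 2.1213·0.1515)/5.6569 = 0.3182.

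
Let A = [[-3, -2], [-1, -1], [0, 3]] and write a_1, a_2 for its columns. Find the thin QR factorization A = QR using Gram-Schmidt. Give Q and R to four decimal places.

q_1 = a_1/‖a_1‖ = (-3, -1, 0)/3.1623 = (-0.9487, -0.3162, 0.0000).
r_{12} = q_1·a_2 = 2.2136.
u_2 = a_2 − 2.2136·q_1 = (0.1000, -0.3000, 3.0000).
‖u_2‖ = 3.0166, so q_2 = (0.0331, -0.0994, 0.9945).

Q = [[-0.9487, 0.0331], [-0.3162, -0.0994], [0.0000, 0.9945]], R = [[3.1623, 2.2136], [0.0000, 3.0166]]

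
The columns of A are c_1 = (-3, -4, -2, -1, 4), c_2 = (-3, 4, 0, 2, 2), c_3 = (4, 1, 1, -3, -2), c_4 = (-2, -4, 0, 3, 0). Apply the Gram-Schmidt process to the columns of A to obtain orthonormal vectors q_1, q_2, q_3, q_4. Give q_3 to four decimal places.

q_3 = (0.2584, 0.3957, -0.0081, -0.7914, 0.3876)

c_1 = (-3, -4, -2, -1, 4); ‖c_1‖ = 6.7823, so q_1 = (-0.4423, -0.5898, -0.2949, -0.1474, 0.5898).
q_1·c_2 = (-0.4423)·(-3) + (-0.5898)·4 + (-0.2949)·0 + (-0.1474)·2 + 0.5898·2 = -0.1474.
u_2 = c_2 + 0.1474·q_1 = (-3.0652, 3.9130, -0.0435, 1.9783, 2.0870).
‖u_2‖ = 5.7427, so q_2 = (-0.5338, 0.6814, -0.0076, 0.3445, 0.3634).
q_1·c_3 = (-0.4423)·4 + (-0.5898)·1 + (-0.2949)·1 + (-0.1474)·(-3) + 0.5898·(-2) = -3.3912; q_2·c_3 = (-0.5338)·4 + 0.6814·1 + (-0.0076)·1 + 0.3445·(-3) + 0.3634·(-2) = -3.2215.
u_3 = c_3 + 3.3912·q_1 + 3.2215·q_2 = (0.7805, 1.1951, -0.0244, -2.3902, 1.1707).
‖u_3‖ = 3.0203, so q_3 = (0.2584, 0.3957, -0.0081, -0.7914, 0.3876).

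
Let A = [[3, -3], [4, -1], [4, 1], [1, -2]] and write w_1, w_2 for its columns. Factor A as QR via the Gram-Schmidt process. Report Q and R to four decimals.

w_1 = (3, 4, 4, 1); ‖w_1‖ = 6.4807, so e_1 = (0.4629, 0.6172, 0.6172, 0.1543).
e_1·w_2 = 0.4629·(-3) + 0.6172·(-1) + 0.6172·1 + 0.1543·(-2) = -1.6973.
u_2 = w_2 + 1.6973·e_1 = (-2.2143, 0.0476, 2.0476, -1.7381).
‖u_2‖ = 3.4812, so e_2 = (-0.6361, 0.0137, 0.5882, -0.4993).

Q = [[0.4629, -0.6361], [0.6172, 0.0137], [0.6172, 0.5882], [0.1543, -0.4993]], R = [[6.4807, -1.6973], [0.0000, 3.4812]]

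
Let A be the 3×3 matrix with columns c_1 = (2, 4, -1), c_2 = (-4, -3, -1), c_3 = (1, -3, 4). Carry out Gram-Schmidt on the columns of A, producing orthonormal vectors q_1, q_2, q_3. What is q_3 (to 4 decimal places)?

q_1 = c_1/‖c_1‖ = (2, 4, -1)/4.5826 = (0.4364, 0.8729, -0.2182).
r_{12} = q_1·c_2 = -4.1461.
u_2 = c_2 + 4.1461·q_1 = (-2.1905, 0.6190, -1.9048).
‖u_2‖ = 2.9681, so q_2 = (-0.7380, 0.2086, -0.6417).
r_{13} = q_1·c_3 = -3.0551; r_{23} = q_2·c_3 = -3.9307.
u_3 = c_3 + 3.0551·q_1 + 3.9307·q_2 = (-0.5676, 0.4865, 0.8108).
‖u_3‖ = 1.1028, so q_3 = (-0.5147, 0.4411, 0.7352).

q_3 = (-0.5147, 0.4411, 0.7352)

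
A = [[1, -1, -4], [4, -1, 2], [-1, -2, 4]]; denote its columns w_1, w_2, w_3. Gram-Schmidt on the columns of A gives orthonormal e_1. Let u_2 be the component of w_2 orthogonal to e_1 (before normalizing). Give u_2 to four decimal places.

u_2 = (-0.8333, -0.3333, -2.1667)

w_1 = (1, 4, -1); ‖w_1‖ = 4.2426, so e_1 = (0.2357, 0.9428, -0.2357).
e_1·w_2 = 0.2357·(-1) + 0.9428·(-1) + (-0.2357)·(-2) = -0.7071.
u_2 = w_2 + 0.7071·e_1 = (-0.8333, -0.3333, -2.1667).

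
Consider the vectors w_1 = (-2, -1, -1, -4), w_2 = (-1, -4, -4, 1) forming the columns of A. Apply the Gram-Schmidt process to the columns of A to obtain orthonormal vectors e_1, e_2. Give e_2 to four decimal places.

w_1 = (-2, -1, -1, -4); ‖w_1‖ = 4.6904, so e_1 = (-0.4264, -0.2132, -0.2132, -0.8528).
e_1·w_2 = (-0.4264)·(-1) + (-0.2132)·(-4) + (-0.2132)·(-4) + (-0.8528)·1 = 1.2792.
u_2 = w_2 − 1.2792·e_1 = (-0.4545, -3.7273, -3.7273, 2.0909).
‖u_2‖ = 5.6889, so e_2 = (-0.0799, -0.6552, -0.6552, 0.3675).

e_2 = (-0.0799, -0.6552, -0.6552, 0.3675)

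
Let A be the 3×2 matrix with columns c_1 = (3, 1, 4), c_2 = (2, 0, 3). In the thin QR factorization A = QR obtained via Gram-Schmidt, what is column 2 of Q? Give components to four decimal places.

e_2 = (-0.1048, -0.9435, 0.3145)

c_1 = (3, 1, 4); ‖c_1‖ = 5.0990, so e_1 = (0.5883, 0.1961, 0.7845).
e_1·c_2 = 0.5883·2 + 0.1961·0 + 0.7845·3 = 3.5301.
u_2 = c_2 − 3.5301·e_1 = (-0.0769, -0.6923, 0.2308).
‖u_2‖ = 0.7338, so e_2 = (-0.1048, -0.9435, 0.3145).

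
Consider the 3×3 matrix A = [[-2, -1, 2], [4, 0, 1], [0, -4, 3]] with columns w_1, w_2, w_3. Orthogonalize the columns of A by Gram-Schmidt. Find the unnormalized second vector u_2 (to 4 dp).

e_1 = w_1/‖w_1‖ = (-2, 4, 0)/4.4721 = (-0.4472, 0.8944, 0.0000).
r_{12} = e_1·w_2 = 0.4472.
u_2 = w_2 − 0.4472·e_1 = (-0.8000, -0.4000, -4.0000).

u_2 = (-0.8000, -0.4000, -4.0000)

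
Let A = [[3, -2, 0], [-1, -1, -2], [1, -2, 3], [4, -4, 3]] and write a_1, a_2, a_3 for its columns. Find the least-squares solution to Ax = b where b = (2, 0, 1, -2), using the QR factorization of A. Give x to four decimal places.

q_1 = a_1/‖a_1‖ = (3, -1, 1, 4)/5.1962 = (0.5774, -0.1925, 0.1925, 0.7698).
r_{12} = q_1·a_2 = -4.4264.
u_2 = a_2 + 4.4264·q_1 = (0.5556, -1.8519, -1.1481, -0.5926).
‖u_2‖ = 2.3254, so q_2 = (0.2389, -0.7964, -0.4937, -0.2548).
r_{13} = q_1·a_3 = 3.2717; r_{23} = q_2·a_3 = -0.6530.
u_3 = a_3 − 3.2717·q_1 + 0.6530·q_2 = (-1.7329, -1.8904, 2.0479, 0.3151).
‖u_3‖ = 3.2969, so q_3 = (-0.5256, -0.5734, 0.6212, 0.0956).
Qᵀb = (-0.1925, 0.4937, -0.6212).
Back-substitute: x_3 = -0.6212/3.2969 = -0.1884.
x_2 = (0.4937 + 0.6530·(-0.1884))/2.3254 = 0.1594.
x_1 = (-0.1925 + 4.4264·0.1594 − 3.2717·(-0.1884))/5.1962 = 0.2174.

x = (0.2174, 0.1594, -0.1884)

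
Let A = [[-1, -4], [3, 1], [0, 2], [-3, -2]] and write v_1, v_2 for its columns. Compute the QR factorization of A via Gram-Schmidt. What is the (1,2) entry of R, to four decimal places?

r_{12} = 2.9824

e_1 = v_1/‖v_1‖ = (-1, 3, 0, -3)/4.3589 = (-0.2294, 0.6882, 0.0000, -0.6882).
r_{12} = e_1·v_2 = 2.9824.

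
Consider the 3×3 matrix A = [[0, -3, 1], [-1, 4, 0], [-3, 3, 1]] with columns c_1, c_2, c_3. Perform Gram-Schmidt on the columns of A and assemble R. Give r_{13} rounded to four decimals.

r_{13} = -0.9487

c_1 = (0, -1, -3); ‖c_1‖ = 3.1623, so q_1 = (0.0000, -0.3162, -0.9487).
r_{13} = q_1·c_3 = -0.9487.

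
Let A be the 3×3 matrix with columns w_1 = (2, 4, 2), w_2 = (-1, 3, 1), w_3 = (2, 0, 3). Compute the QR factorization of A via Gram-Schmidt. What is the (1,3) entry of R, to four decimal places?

r_{13} = 2.0412

w_1 = (2, 4, 2); ‖w_1‖ = 4.8990, so e_1 = (0.4082, 0.8165, 0.4082).
r_{13} = e_1·w_3 = 2.0412.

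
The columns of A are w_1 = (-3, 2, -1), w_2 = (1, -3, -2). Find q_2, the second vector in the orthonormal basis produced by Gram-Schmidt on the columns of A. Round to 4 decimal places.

q_2 = (-0.1543, -0.6172, -0.7715)

q_1 = w_1/‖w_1‖ = (-3, 2, -1)/3.7417 = (-0.8018, 0.5345, -0.2673).
r_{12} = q_1·w_2 = -1.8708.
u_2 = w_2 + 1.8708·q_1 = (-0.5000, -2.0000, -2.5000).
‖u_2‖ = 3.2404, so q_2 = (-0.1543, -0.6172, -0.7715).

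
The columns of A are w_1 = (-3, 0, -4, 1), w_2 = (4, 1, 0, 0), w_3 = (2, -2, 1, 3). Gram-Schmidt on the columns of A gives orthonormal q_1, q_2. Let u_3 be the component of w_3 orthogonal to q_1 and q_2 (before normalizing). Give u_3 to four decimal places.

q_1 = w_1/‖w_1‖ = (-3, 0, -4, 1)/5.0990 = (-0.5883, 0.0000, -0.7845, 0.1961).
r_{12} = q_1·w_2 = -2.3534.
u_2 = w_2 + 2.3534·q_1 = (2.6154, 1.0000, -1.8462, 0.4615).
‖u_2‖ = 3.3855, so q_2 = (0.7725, 0.2954, -0.5453, 0.1363).
r_{13} = q_1·w_3 = -1.3728; r_{23} = q_2·w_3 = 0.8180.
u_3 = w_3 + 1.3728·q_1 − 0.8180·q_2 = (0.5604, -2.2416, 0.3691, 3.1577).

u_3 = (0.5604, -2.2416, 0.3691, 3.1577)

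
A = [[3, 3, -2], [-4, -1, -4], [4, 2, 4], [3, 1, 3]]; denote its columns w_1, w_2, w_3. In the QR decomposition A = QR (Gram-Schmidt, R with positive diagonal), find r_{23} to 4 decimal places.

q_1 = w_1/‖w_1‖ = (3, -4, 4, 3)/7.0711 = (0.4243, -0.5657, 0.5657, 0.4243).
r_{12} = q_1·w_2 = 3.3941.
u_2 = w_2 − 3.3941·q_1 = (1.5600, 0.9200, 0.0800, -0.4400).
‖u_2‖ = 1.8655, so q_2 = (0.8362, 0.4932, 0.0429, -0.2359).
r_{23} = q_2·w_3 = -4.1812.

r_{23} = -4.1812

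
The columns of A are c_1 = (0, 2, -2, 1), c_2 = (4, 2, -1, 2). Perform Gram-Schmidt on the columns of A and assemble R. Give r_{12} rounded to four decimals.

r_{12} = 2.6667

c_1 = (0, 2, -2, 1); ‖c_1‖ = 3.0000, so e_1 = (0.0000, 0.6667, -0.6667, 0.3333).
r_{12} = e_1·c_2 = 2.6667.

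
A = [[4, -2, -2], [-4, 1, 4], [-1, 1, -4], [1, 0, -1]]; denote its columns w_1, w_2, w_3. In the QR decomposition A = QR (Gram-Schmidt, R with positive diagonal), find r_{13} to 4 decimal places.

r_{13} = -3.6015

e_1 = w_1/‖w_1‖ = (4, -4, -1, 1)/5.8310 = (0.6860, -0.6860, -0.1715, 0.1715).
r_{13} = e_1·w_3 = -3.6015.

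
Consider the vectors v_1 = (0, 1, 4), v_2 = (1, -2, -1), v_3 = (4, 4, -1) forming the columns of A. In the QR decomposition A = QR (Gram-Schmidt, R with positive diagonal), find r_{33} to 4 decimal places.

v_1 = (0, 1, 4); ‖v_1‖ = 4.1231, so e_1 = (0.0000, 0.2425, 0.9701).
e_1·v_2 = 0.0000·1 + 0.2425·(-2) + 0.9701·(-1) = -1.4552.
u_2 = v_2 + 1.4552·e_1 = (1.0000, -1.6471, 0.4118).
‖u_2‖ = 1.9704, so e_2 = (0.5075, -0.8359, 0.2090).
e_1·v_3 = 0.0000·4 + 0.2425·4 + 0.9701·(-1) = 0.0000; e_2·v_3 = 0.5075·4 + (-0.8359)·4 + 0.2090·(-1) = -1.5226.
u_3 = v_3 + 0.0000·e_1 + 1.5226·e_2 = (4.7727, 2.7273, -0.6818).
r_{33} = ‖u_3‖ = 5.5391.

r_{33} = 5.5391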